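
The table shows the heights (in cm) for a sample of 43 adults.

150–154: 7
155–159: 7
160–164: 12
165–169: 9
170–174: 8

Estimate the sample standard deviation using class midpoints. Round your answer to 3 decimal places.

6.709

Midpoints: 152, 157, 162, 167, 172
n = 43, Σfm = 6986, mean = 162.4651
Σfm² = 1136872
Σf(m − x̄)² = Σfm² − (Σfm)²/n = 1136872 − 6986²/43 = 1890.6977
Sample variance = 1890.6977 / 42 = 45.0166
Standard deviation = √45.0166 = 6.7094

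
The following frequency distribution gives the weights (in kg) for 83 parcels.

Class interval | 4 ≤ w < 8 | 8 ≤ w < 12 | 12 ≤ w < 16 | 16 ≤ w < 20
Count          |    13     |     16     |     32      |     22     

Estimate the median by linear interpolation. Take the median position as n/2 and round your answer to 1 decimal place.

13.6

Cumulative frequencies: 13, 29, 61, 83
n = 83; position = n/2 = 41.5.
This falls in the class 12 ≤ w < 16: L = 12, F = 29, f = 32, h = 4.
Median ≈ 12 + ((41.5 − 29) / 32) × 4 = 13.5625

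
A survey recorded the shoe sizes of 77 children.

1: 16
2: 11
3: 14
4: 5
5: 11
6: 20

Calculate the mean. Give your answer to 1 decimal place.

Values: 1, 2, 3, 4, 5, 6
Σfx = 16×1 + 11×2 + 14×3 + 5×4 + 11×5 + 20×6 = 275
n = Σf = 77
Mean = 275 / 77 = 3.5714

3.6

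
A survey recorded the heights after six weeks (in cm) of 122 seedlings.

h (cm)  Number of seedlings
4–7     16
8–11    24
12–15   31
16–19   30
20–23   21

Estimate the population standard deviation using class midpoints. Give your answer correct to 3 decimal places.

5.120

Midpoints: 5.5, 9.5, 13.5, 17.5, 21.5
n = 122, Σfm = 1711, mean = 14.0246
Σfm² = 27194.5
Σf(m − x̄)² = Σfm² − (Σfm)²/n = 27194.5 − 1711²/122 = 3198.4262
Population variance = 3198.4262 / 122 = 26.2166
Standard deviation = √26.2166 = 5.1202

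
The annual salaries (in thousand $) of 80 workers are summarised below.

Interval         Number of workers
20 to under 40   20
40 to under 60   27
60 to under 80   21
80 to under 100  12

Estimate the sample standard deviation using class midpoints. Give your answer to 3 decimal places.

20.275

Midpoints: 30, 50, 70, 90
n = 80, Σfm = 4500, mean = 56.2500
Σfm² = 285600
Σf(m − x̄)² = Σfm² − (Σfm)²/n = 285600 − 4500²/80 = 32475.0000
Sample variance = 32475.0000 / 79 = 411.0759
Standard deviation = √411.0759 = 20.2750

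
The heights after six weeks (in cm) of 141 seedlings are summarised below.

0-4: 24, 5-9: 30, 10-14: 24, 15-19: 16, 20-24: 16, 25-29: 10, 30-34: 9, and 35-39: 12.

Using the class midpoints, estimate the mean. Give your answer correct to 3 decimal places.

Midpoints: 2, 7, 12, 17, 22, 27, 32, 37
Σfm = 24×2 + 30×7 + 24×12 + 16×17 + 16×22 + 10×27 + 9×32 + 12×37 = 2172
n = Σf = 141
Mean = 2172 / 141 = 15.4043

15.404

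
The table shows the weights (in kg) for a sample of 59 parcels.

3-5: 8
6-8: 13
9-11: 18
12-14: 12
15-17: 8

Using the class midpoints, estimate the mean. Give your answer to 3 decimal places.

Midpoints: 4, 7, 10, 13, 16
Σfm = 8×4 + 13×7 + 18×10 + 12×13 + 8×16 = 587
n = Σf = 59
Mean = 587 / 59 = 9.9492

9.949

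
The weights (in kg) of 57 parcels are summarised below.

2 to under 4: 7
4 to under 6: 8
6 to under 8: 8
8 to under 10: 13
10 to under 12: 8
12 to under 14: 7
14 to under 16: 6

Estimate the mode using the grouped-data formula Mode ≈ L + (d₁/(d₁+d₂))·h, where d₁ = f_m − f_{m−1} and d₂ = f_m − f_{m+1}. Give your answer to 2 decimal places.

9.00

Modal class: 8 to under 10 (highest frequency 13).
d₁ = 13 − 8 = 5, d₂ = 13 − 8 = 5
Mode ≈ 8 + (5/(5+5)) × 2 = 8 + 1.0000 = 9.0000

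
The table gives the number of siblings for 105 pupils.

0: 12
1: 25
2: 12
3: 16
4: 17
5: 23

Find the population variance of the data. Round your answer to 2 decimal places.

3.02

Values: 0, 1, 2, 3, 4, 5
n = 105, Σfx = 280, mean = 2.6667
Σfx² = 1064
Σf(x − x̄)² = Σfx² − (Σfx)²/n = 1064 − 280²/105 = 317.3333
Population variance = 317.3333 / 105 = 3.0222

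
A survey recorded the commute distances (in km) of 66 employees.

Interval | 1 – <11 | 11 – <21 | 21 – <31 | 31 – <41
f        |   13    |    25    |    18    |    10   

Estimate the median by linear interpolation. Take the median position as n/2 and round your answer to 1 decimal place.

19.0

Cumulative frequencies: 13, 38, 56, 66
n = 66; position = n/2 = 33.
This falls in the class 11 – <21: L = 11, F = 13, f = 25, h = 10.
Median ≈ 11 + ((33 − 13) / 25) × 10 = 19.0000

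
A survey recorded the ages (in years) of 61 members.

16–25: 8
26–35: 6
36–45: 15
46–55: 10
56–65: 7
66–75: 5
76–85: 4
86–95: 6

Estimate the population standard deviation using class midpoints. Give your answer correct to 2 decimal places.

Midpoints: 20.5, 30.5, 40.5, 50.5, 60.5, 70.5, 80.5, 90.5
n = 61, Σfm = 3100.5, mean = 50.8279
Σfm² = 184585.25
Σf(m − x̄)² = Σfm² − (Σfm)²/n = 184585.25 − 3100.5²/61 = 26993.4426
Population variance = 26993.4426 / 61 = 442.5155
Standard deviation = √442.5155 = 21.0361

21.04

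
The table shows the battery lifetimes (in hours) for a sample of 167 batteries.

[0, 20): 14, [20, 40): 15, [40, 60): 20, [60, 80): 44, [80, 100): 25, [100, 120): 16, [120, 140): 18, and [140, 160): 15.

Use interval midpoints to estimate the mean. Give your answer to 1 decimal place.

79.5

Midpoints: 10, 30, 50, 70, 90, 110, 130, 150
Σfm = 14×10 + 15×30 + 20×50 + 44×70 + 25×90 + 16×110 + 18×130 + 15×150 = 13270
n = Σf = 167
Mean = 13270 / 167 = 79.4611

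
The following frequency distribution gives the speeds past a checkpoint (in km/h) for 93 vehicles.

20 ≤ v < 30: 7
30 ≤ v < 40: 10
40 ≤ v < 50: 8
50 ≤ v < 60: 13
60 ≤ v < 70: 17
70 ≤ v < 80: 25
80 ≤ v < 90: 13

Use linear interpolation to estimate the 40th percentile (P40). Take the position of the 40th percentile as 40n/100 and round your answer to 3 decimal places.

Cumulative frequencies: 7, 17, 25, 38, 55, 80, 93
n = 93; position = 40n/100 = 37.2.
This falls in the class 50 ≤ v < 60: L = 50, F = 25, f = 13, h = 10.
40th percentile ≈ 50 + ((37.2 − 25) / 13) × 10 = 59.3846

59.385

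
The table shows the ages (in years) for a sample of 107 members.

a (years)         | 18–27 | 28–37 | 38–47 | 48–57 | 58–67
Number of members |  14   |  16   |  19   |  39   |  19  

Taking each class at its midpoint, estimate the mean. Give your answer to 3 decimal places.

Midpoints: 22.5, 32.5, 42.5, 52.5, 62.5
Σfm = 14×22.5 + 16×32.5 + 19×42.5 + 39×52.5 + 19×62.5 = 4877.5
n = Σf = 107
Mean = 4877.5 / 107 = 45.5841

45.584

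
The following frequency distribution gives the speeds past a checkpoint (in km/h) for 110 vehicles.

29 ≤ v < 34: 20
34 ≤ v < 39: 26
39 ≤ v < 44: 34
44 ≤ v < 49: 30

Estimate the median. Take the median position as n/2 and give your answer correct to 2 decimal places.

Cumulative frequencies: 20, 46, 80, 110
n = 110; position = n/2 = 55.
This falls in the class 39 ≤ v < 44: L = 39, F = 46, f = 34, h = 5.
Median ≈ 39 + ((55 − 46) / 34) × 5 = 40.3235

40.32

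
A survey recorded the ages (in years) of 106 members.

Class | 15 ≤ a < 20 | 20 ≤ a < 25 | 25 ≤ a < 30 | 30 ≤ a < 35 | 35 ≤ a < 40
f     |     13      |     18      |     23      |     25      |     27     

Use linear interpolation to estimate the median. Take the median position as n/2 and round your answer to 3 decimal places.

29.783

Cumulative frequencies: 13, 31, 54, 79, 106
n = 106; position = n/2 = 53.
This falls in the class 25 ≤ a < 30: L = 25, F = 31, f = 23, h = 5.
Median ≈ 25 + ((53 − 31) / 23) × 5 = 29.7826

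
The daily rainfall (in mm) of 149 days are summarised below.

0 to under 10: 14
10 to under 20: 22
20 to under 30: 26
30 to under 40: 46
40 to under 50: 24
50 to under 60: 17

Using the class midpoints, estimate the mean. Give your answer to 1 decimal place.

Midpoints: 5, 15, 25, 35, 45, 55
Σfm = 14×5 + 22×15 + 26×25 + 46×35 + 24×45 + 17×55 = 4675
n = Σf = 149
Mean = 4675 / 149 = 31.3758

31.4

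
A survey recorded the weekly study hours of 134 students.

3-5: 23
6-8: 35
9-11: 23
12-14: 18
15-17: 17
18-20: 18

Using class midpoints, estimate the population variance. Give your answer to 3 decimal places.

24.873

Midpoints: 4, 7, 10, 13, 16, 19
n = 134, Σfm = 1415, mean = 10.5597
Σfm² = 18275
Σf(m − x̄)² = Σfm² − (Σfm)²/n = 18275 − 1415²/134 = 3333.0224
Population variance = 3333.0224 / 134 = 24.8733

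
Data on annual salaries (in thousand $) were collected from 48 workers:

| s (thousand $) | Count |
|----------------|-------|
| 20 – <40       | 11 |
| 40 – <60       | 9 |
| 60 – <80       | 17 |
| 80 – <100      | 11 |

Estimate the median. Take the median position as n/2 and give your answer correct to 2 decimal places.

64.71

Cumulative frequencies: 11, 20, 37, 48
n = 48; position = n/2 = 24.
This falls in the class 60 – <80: L = 60, F = 20, f = 17, h = 20.
Median ≈ 60 + ((24 − 20) / 17) × 20 = 64.7059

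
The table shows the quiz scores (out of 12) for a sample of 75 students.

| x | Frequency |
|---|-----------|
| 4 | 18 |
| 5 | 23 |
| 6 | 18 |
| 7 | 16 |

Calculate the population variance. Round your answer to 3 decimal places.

Values: 4, 5, 6, 7
n = 75, Σfx = 407, mean = 5.4267
Σfx² = 2295
Σf(x − x̄)² = Σfx² − (Σfx)²/n = 2295 − 407²/75 = 86.3467
Population variance = 86.3467 / 75 = 1.1513

1.151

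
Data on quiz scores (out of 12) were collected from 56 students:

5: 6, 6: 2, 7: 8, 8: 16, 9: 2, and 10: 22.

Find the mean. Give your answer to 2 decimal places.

Values: 5, 6, 7, 8, 9, 10
Σfx = 6×5 + 2×6 + 8×7 + 16×8 + 2×9 + 22×10 = 464
n = Σf = 56
Mean = 464 / 56 = 8.2857

8.29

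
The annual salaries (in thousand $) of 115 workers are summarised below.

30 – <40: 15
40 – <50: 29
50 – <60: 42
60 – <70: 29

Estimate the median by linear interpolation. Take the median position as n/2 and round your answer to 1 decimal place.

Cumulative frequencies: 15, 44, 86, 115
n = 115; position = n/2 = 57.5.
This falls in the class 50 – <60: L = 50, F = 44, f = 42, h = 10.
Median ≈ 50 + ((57.5 − 44) / 42) × 10 = 53.2143

53.2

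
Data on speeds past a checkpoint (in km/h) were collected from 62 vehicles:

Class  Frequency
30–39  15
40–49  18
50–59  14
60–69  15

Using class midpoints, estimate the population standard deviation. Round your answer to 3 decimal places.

11.030

Midpoints: 34.5, 44.5, 54.5, 64.5
n = 62, Σfm = 3049, mean = 49.1774
Σfm² = 157485.5
Σf(m − x̄)² = Σfm² − (Σfm)²/n = 157485.5 − 3049²/62 = 7543.5484
Population variance = 7543.5484 / 62 = 121.6701
Standard deviation = √121.6701 = 11.0304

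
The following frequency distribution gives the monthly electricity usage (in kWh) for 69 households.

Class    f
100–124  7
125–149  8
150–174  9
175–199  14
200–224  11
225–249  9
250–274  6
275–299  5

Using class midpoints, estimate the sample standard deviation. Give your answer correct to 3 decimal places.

Midpoints: 112, 137, 162, 187, 212, 237, 262, 287
n = 69, Σfm = 13428, mean = 194.6087
Σfm² = 2787336
Σf(m − x̄)² = Σfm² − (Σfm)²/n = 2787336 − 13428²/69 = 174130.4348
Sample variance = 174130.4348 / 68 = 2560.7417
Standard deviation = √2560.7417 = 50.6038

50.604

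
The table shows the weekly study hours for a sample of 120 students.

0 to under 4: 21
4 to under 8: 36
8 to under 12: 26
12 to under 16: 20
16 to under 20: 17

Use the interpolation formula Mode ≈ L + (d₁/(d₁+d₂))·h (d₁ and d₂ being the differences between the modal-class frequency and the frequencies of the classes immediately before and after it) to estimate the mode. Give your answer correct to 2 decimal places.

Modal class: 4 to under 8 (highest frequency 36).
d₁ = 36 − 21 = 15, d₂ = 36 − 26 = 10
Mode ≈ 4 + (15/(15+10)) × 4 = 4 + 2.4000 = 6.4000

6.40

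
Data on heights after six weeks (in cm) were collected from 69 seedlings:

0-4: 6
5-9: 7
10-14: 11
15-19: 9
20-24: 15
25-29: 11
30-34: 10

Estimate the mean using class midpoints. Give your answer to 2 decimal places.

18.74

Midpoints: 2, 7, 12, 17, 22, 27, 32
Σfm = 6×2 + 7×7 + 11×12 + 9×17 + 15×22 + 11×27 + 10×32 = 1293
n = Σf = 69
Mean = 1293 / 69 = 18.7391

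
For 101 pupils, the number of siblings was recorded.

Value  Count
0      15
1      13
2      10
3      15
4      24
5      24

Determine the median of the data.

3

Cumulative frequencies: 15, 28, 38, 53, 77, 101
n = 101, so the median is the value in position (n+1)/2 = 51.
Position 51 falls at value 3.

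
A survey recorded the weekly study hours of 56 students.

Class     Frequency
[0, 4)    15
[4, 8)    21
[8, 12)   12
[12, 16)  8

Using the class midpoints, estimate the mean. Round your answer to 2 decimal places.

6.93

Midpoints: 2, 6, 10, 14
Σfm = 15×2 + 21×6 + 12×10 + 8×14 = 388
n = Σf = 56
Mean = 388 / 56 = 6.9286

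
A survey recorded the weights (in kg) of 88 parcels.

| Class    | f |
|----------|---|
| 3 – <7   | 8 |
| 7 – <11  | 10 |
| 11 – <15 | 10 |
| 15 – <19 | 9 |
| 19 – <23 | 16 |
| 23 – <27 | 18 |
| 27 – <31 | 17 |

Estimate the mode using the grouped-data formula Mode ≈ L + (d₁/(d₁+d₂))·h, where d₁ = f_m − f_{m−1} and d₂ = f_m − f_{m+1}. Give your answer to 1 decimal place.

Modal class: 23 – <27 (highest frequency 18).
d₁ = 18 − 16 = 2, d₂ = 18 − 17 = 1
Mode ≈ 23 + (2/(2+1)) × 4 = 23 + 2.6667 = 25.6667

25.7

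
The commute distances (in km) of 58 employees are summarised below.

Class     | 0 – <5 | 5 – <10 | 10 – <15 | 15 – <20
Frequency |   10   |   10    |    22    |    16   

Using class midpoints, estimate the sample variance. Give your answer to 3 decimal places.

Midpoints: 2.5, 7.5, 12.5, 17.5
n = 58, Σfm = 655, mean = 11.2931
Σfm² = 8962.5
Σf(m − x̄)² = Σfm² − (Σfm)²/n = 8962.5 − 655²/58 = 1565.5172
Sample variance = 1565.5172 / 57 = 27.4652

27.465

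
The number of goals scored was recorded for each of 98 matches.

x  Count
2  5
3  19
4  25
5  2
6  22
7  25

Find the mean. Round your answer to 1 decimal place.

Values: 2, 3, 4, 5, 6, 7
Σfx = 5×2 + 19×3 + 25×4 + 2×5 + 22×6 + 25×7 = 484
n = Σf = 98
Mean = 484 / 98 = 4.9388

4.9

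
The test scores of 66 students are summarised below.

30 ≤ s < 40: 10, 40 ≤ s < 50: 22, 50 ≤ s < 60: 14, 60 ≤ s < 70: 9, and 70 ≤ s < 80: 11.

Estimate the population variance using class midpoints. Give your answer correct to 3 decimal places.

Midpoints: 35, 45, 55, 65, 75
n = 66, Σfm = 3520, mean = 53.3333
Σfm² = 199050
Σf(m − x̄)² = Σfm² − (Σfm)²/n = 199050 − 3520²/66 = 11316.6667
Population variance = 11316.6667 / 66 = 171.4646

171.465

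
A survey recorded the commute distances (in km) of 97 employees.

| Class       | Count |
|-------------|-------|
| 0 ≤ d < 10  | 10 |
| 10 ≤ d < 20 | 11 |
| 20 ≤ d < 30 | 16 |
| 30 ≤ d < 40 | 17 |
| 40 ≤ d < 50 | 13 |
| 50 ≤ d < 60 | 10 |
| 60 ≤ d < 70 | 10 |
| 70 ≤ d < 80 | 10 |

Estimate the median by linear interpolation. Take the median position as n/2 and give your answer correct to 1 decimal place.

36.8

Cumulative frequencies: 10, 21, 37, 54, 67, 77, 87, 97
n = 97; position = n/2 = 48.5.
This falls in the class 30 ≤ d < 40: L = 30, F = 37, f = 17, h = 10.
Median ≈ 30 + ((48.5 − 37) / 17) × 10 = 36.7647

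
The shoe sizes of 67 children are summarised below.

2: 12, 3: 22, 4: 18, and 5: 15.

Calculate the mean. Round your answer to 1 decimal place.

Values: 2, 3, 4, 5
Σfx = 12×2 + 22×3 + 18×4 + 15×5 = 237
n = Σf = 67
Mean = 237 / 67 = 3.5373

3.5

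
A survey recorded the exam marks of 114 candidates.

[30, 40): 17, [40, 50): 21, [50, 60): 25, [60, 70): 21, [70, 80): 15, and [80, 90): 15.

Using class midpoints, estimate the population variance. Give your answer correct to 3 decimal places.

254.609

Midpoints: 35, 45, 55, 65, 75, 85
n = 114, Σfm = 6680, mean = 58.5965
Σfm² = 420450
Σf(m − x̄)² = Σfm² − (Σfm)²/n = 420450 − 6680²/114 = 29025.4386
Population variance = 29025.4386 / 114 = 254.6091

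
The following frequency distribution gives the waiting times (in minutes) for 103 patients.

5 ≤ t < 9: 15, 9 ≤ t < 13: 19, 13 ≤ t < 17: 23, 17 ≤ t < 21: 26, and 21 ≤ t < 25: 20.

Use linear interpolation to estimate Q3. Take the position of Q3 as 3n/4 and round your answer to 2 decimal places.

Cumulative frequencies: 15, 34, 57, 83, 103
n = 103; position = 3n/4 = 77.25.
This falls in the class 17 ≤ t < 21: L = 17, F = 57, f = 26, h = 4.
Upper quartile ≈ 17 + ((77.25 − 57) / 26) × 4 = 20.1154

20.12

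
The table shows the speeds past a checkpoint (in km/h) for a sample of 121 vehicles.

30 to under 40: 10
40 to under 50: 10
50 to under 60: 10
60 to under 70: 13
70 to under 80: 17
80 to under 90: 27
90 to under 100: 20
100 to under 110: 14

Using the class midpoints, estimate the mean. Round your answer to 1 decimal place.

75.5

Midpoints: 35, 45, 55, 65, 75, 85, 95, 105
Σfm = 10×35 + 10×45 + 10×55 + 13×65 + 17×75 + 27×85 + 20×95 + 14×105 = 9135
n = Σf = 121
Mean = 9135 / 121 = 75.4959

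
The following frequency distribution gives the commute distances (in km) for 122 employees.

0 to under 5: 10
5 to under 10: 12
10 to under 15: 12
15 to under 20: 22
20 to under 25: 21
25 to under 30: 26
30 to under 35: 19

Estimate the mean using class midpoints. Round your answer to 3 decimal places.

Midpoints: 2.5, 7.5, 12.5, 17.5, 22.5, 27.5, 32.5
Σfm = 10×2.5 + 12×7.5 + 12×12.5 + 22×17.5 + 21×22.5 + 26×27.5 + 19×32.5 = 2455
n = Σf = 122
Mean = 2455 / 122 = 20.1230

20.123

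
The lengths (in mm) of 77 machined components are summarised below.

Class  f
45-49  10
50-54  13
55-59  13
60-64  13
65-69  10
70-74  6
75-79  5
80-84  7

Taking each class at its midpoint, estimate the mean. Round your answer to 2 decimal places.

61.74

Midpoints: 47, 52, 57, 62, 67, 72, 77, 82
Σfm = 10×47 + 13×52 + 13×57 + 13×62 + 10×67 + 6×72 + 5×77 + 7×82 = 4754
n = Σf = 77
Mean = 4754 / 77 = 61.7403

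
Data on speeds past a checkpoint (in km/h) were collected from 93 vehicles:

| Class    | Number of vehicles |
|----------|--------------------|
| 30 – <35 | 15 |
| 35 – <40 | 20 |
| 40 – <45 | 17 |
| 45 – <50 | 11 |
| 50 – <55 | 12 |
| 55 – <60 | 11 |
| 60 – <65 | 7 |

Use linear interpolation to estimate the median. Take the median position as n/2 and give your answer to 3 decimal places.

43.382

Cumulative frequencies: 15, 35, 52, 63, 75, 86, 93
n = 93; position = n/2 = 46.5.
This falls in the class 40 – <45: L = 40, F = 35, f = 17, h = 5.
Median ≈ 40 + ((46.5 − 35) / 17) × 5 = 43.3824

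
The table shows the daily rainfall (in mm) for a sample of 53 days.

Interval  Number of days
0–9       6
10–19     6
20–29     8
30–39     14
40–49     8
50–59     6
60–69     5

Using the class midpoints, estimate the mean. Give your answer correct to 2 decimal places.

Midpoints: 4.5, 14.5, 24.5, 34.5, 44.5, 54.5, 64.5
Σfm = 6×4.5 + 6×14.5 + 8×24.5 + 14×34.5 + 8×44.5 + 6×54.5 + 5×64.5 = 1798.5
n = Σf = 53
Mean = 1798.5 / 53 = 33.9340

33.93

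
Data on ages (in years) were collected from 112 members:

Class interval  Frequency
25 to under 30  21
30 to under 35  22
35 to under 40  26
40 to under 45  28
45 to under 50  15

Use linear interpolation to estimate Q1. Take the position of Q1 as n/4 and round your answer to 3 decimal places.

Cumulative frequencies: 21, 43, 69, 97, 112
n = 112; position = n/4 = 28.
This falls in the class 30 to under 35: L = 30, F = 21, f = 22, h = 5.
Lower quartile ≈ 30 + ((28 − 21) / 22) × 5 = 31.5909

31.591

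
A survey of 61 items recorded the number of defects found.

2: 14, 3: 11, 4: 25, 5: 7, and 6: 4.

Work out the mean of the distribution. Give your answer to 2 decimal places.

Values: 2, 3, 4, 5, 6
Σfx = 14×2 + 11×3 + 25×4 + 7×5 + 4×6 = 220
n = Σf = 61
Mean = 220 / 61 = 3.6066

3.61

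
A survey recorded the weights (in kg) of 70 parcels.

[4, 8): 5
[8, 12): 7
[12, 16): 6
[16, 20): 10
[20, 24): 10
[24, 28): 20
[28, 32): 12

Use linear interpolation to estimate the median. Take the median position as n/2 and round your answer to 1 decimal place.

Cumulative frequencies: 5, 12, 18, 28, 38, 58, 70
n = 70; position = n/2 = 35.
This falls in the class [20, 24): L = 20, F = 28, f = 10, h = 4.
Median ≈ 20 + ((35 − 28) / 10) × 4 = 22.8000

22.8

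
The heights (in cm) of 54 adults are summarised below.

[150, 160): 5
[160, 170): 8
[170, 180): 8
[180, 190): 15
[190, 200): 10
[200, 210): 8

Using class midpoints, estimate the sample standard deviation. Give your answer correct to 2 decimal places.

Midpoints: 155, 165, 175, 185, 195, 205
n = 54, Σfm = 9860, mean = 182.5926
Σfm² = 1812750
Σf(m − x̄)² = Σfm² − (Σfm)²/n = 1812750 − 9860²/54 = 12387.0370
Sample variance = 12387.0370 / 53 = 233.7177
Standard deviation = √233.7177 = 15.2878

15.29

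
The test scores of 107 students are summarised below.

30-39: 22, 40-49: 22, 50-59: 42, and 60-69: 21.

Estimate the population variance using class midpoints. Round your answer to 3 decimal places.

104.743

Midpoints: 34.5, 44.5, 54.5, 64.5
n = 107, Σfm = 5381.5, mean = 50.2944
Σfm² = 281866.75
Σf(m − x̄)² = Σfm² − (Σfm)²/n = 281866.75 − 5381.5²/107 = 11207.4766
Population variance = 11207.4766 / 107 = 104.7428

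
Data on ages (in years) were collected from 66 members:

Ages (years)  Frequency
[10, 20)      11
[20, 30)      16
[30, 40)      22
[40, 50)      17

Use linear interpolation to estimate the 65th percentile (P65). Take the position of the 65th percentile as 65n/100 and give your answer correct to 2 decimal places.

Cumulative frequencies: 11, 27, 49, 66
n = 66; position = 65n/100 = 42.9.
This falls in the class [30, 40): L = 30, F = 27, f = 22, h = 10.
65th percentile ≈ 30 + ((42.9 − 27) / 22) × 10 = 37.2273

37.23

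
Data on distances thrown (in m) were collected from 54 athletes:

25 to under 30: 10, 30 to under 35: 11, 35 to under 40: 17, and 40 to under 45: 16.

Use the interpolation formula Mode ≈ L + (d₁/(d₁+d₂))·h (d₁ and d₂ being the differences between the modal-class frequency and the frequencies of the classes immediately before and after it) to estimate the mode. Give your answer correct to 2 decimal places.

Modal class: 35 to under 40 (highest frequency 17).
d₁ = 17 − 11 = 6, d₂ = 17 − 16 = 1
Mode ≈ 35 + (6/(6+1)) × 5 = 35 + 4.2857 = 39.2857

39.29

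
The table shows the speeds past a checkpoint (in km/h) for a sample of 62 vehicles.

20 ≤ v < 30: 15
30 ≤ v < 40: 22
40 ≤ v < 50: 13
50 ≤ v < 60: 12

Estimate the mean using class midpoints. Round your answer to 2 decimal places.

38.55

Midpoints: 25, 35, 45, 55
Σfm = 15×25 + 22×35 + 13×45 + 12×55 = 2390
n = Σf = 62
Mean = 2390 / 62 = 38.5484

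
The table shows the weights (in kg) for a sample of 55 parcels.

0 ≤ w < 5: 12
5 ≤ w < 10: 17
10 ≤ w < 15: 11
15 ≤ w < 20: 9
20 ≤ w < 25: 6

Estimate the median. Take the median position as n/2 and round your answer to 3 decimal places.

9.559

Cumulative frequencies: 12, 29, 40, 49, 55
n = 55; position = n/2 = 27.5.
This falls in the class 5 ≤ w < 10: L = 5, F = 12, f = 17, h = 5.
Median ≈ 5 + ((27.5 − 12) / 17) × 5 = 9.5588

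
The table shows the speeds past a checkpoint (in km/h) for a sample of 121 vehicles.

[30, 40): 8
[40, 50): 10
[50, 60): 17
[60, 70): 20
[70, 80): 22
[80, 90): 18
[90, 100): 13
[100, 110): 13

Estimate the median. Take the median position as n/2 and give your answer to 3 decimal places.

Cumulative frequencies: 8, 18, 35, 55, 77, 95, 108, 121
n = 121; position = n/2 = 60.5.
This falls in the class [70, 80): L = 70, F = 55, f = 22, h = 10.
Median ≈ 70 + ((60.5 − 55) / 22) × 10 = 72.5000

72.500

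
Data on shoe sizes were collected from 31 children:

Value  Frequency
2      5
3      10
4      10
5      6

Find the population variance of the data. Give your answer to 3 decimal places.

Values: 2, 3, 4, 5
n = 31, Σfx = 110, mean = 3.5484
Σfx² = 420
Σf(x − x̄)² = Σfx² − (Σfx)²/n = 420 − 110²/31 = 29.6774
Population variance = 29.6774 / 31 = 0.9573

0.957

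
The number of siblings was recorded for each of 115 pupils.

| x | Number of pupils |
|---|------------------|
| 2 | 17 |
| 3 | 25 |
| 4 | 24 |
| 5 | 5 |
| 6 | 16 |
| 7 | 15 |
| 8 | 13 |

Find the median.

4

Cumulative frequencies: 17, 42, 66, 71, 87, 102, 115
n = 115, so the median is the value in position (n+1)/2 = 58.
Position 58 falls at value 4.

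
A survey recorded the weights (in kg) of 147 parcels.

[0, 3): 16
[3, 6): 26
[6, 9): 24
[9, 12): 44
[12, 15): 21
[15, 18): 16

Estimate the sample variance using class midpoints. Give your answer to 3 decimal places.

19.893

Midpoints: 1.5, 4.5, 7.5, 10.5, 13.5, 16.5
n = 147, Σfm = 1330.5, mean = 9.0510
Σfm² = 14946.75
Σf(m − x̄)² = Σfm² − (Σfm)²/n = 14946.75 − 1330.5²/147 = 2904.3673
Sample variance = 2904.3673 / 146 = 19.8929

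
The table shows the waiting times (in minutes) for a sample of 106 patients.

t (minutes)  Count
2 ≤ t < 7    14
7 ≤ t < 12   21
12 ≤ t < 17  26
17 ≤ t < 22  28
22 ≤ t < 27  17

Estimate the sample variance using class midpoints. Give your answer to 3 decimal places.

40.811

Midpoints: 4.5, 9.5, 14.5, 19.5, 24.5
n = 106, Σfm = 1602, mean = 15.1132
Σfm² = 28496.5
Σf(m − x̄)² = Σfm² − (Σfm)²/n = 28496.5 − 1602²/106 = 4285.1415
Sample variance = 4285.1415 / 105 = 40.8109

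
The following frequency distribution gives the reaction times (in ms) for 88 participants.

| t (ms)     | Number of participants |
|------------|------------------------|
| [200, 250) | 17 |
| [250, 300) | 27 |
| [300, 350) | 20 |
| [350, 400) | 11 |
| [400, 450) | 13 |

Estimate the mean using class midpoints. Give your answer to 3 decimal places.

311.364

Midpoints: 225, 275, 325, 375, 425
Σfm = 17×225 + 27×275 + 20×325 + 11×375 + 13×425 = 27400
n = Σf = 88
Mean = 27400 / 88 = 311.3636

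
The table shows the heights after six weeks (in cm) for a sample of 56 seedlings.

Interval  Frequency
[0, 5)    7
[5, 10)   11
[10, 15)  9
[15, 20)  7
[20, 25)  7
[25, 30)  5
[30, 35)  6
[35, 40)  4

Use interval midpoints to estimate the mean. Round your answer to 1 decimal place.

17.4

Midpoints: 2.5, 7.5, 12.5, 17.5, 22.5, 27.5, 32.5, 37.5
Σfm = 7×2.5 + 11×7.5 + 9×12.5 + 7×17.5 + 7×22.5 + 5×27.5 + 6×32.5 + 4×37.5 = 975
n = Σf = 56
Mean = 975 / 56 = 17.4107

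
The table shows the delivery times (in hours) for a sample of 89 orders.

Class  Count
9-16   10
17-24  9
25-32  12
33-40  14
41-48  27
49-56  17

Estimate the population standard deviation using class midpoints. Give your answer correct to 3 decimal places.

12.944

Midpoints: 12.5, 20.5, 28.5, 36.5, 44.5, 52.5
n = 89, Σfm = 3256.5, mean = 36.5899
Σfm² = 134066.25
Σf(m − x̄)² = Σfm² − (Σfm)²/n = 134066.25 − 3256.5²/89 = 14911.2809
Population variance = 14911.2809 / 89 = 167.5425
Standard deviation = √167.5425 = 12.9438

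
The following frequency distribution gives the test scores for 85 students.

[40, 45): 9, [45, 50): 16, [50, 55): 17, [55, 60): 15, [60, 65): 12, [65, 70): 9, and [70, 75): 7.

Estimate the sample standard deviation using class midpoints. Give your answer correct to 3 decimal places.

Midpoints: 42.5, 47.5, 52.5, 57.5, 62.5, 67.5, 72.5
n = 85, Σfm = 4762.5, mean = 56.0294
Σfm² = 273481.25
Σf(m − x̄)² = Σfm² − (Σfm)²/n = 273481.25 − 4762.5²/85 = 6641.1765
Sample variance = 6641.1765 / 84 = 79.0616
Standard deviation = √79.0616 = 8.8917

8.892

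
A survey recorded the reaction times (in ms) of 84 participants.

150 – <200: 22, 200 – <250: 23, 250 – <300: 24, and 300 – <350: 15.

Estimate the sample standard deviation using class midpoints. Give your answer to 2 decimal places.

Midpoints: 175, 225, 275, 325
n = 84, Σfm = 20500, mean = 244.0476
Σfm² = 5237500
Σf(m − x̄)² = Σfm² − (Σfm)²/n = 5237500 − 20500²/84 = 234523.8095
Sample variance = 234523.8095 / 83 = 2825.5881
Standard deviation = √2825.5881 = 53.1563

53.16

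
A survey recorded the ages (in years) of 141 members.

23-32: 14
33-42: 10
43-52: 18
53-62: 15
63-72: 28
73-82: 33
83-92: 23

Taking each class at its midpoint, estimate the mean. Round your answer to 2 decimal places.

Midpoints: 27.5, 37.5, 47.5, 57.5, 67.5, 77.5, 87.5
Σfm = 14×27.5 + 10×37.5 + 18×47.5 + 15×57.5 + 28×67.5 + 33×77.5 + 23×87.5 = 8937.5
n = Σf = 141
Mean = 8937.5 / 141 = 63.3865

63.39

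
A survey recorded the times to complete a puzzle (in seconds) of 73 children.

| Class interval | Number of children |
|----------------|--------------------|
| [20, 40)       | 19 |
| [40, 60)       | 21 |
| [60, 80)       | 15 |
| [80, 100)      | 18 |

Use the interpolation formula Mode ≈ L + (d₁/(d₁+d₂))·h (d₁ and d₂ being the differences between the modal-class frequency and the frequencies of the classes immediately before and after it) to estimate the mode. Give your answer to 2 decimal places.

Modal class: [40, 60) (highest frequency 21).
d₁ = 21 − 19 = 2, d₂ = 21 − 15 = 6
Mode ≈ 40 + (2/(2+6)) × 20 = 40 + 5.0000 = 45.0000

45.00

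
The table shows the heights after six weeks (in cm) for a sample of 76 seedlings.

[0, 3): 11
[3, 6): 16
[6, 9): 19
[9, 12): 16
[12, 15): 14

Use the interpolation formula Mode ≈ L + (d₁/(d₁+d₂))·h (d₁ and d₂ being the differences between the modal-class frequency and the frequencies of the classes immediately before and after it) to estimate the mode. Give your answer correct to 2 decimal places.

7.50

Modal class: [6, 9) (highest frequency 19).
d₁ = 19 − 16 = 3, d₂ = 19 − 16 = 3
Mode ≈ 6 + (3/(3+3)) × 3 = 6 + 1.5000 = 7.5000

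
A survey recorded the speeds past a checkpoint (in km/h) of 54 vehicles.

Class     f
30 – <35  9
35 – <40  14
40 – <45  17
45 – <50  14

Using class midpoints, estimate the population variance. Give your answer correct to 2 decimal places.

26.85

Midpoints: 32.5, 37.5, 42.5, 47.5
n = 54, Σfm = 2205, mean = 40.8333
Σfm² = 91487.5
Σf(m − x̄)² = Σfm² − (Σfm)²/n = 91487.5 − 2205²/54 = 1450.0000
Population variance = 1450.0000 / 54 = 26.8519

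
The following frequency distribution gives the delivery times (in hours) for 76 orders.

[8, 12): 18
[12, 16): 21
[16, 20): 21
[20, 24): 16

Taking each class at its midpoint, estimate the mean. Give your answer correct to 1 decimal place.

Midpoints: 10, 14, 18, 22
Σfm = 18×10 + 21×14 + 21×18 + 16×22 = 1204
n = Σf = 76
Mean = 1204 / 76 = 15.8421

15.8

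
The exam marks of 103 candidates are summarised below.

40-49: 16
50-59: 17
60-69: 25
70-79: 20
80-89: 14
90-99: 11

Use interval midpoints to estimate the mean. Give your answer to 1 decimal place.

Midpoints: 44.5, 54.5, 64.5, 74.5, 84.5, 94.5
Σfm = 16×44.5 + 17×54.5 + 25×64.5 + 20×74.5 + 14×84.5 + 11×94.5 = 6963.5
n = Σf = 103
Mean = 6963.5 / 103 = 67.6068

67.6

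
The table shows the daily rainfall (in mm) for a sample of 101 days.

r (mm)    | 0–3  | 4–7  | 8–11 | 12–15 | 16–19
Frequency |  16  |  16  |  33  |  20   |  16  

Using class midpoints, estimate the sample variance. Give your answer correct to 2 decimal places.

Midpoints: 1.5, 5.5, 9.5, 13.5, 17.5
n = 101, Σfm = 975.5, mean = 9.6584
Σfm² = 12043.25
Σf(m − x̄)² = Σfm² − (Σfm)²/n = 12043.25 − 975.5²/101 = 2621.4653
Sample variance = 2621.4653 / 100 = 26.2147

26.21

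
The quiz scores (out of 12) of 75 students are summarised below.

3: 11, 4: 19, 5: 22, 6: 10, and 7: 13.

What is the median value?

Cumulative frequencies: 11, 30, 52, 62, 75
n = 75, so the median is the value in position (n+1)/2 = 38.
Position 38 falls at value 5.

5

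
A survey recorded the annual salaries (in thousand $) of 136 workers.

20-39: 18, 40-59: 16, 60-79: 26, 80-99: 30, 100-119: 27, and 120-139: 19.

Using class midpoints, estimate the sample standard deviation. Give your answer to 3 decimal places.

31.682

Midpoints: 29.5, 49.5, 69.5, 89.5, 109.5, 129.5
n = 136, Σfm = 11232, mean = 82.5882
Σfm² = 1063134
Σf(m − x̄)² = Σfm² − (Σfm)²/n = 1063134 − 11232²/136 = 135502.9412
Sample variance = 135502.9412 / 135 = 1003.7255
Standard deviation = √1003.7255 = 31.6816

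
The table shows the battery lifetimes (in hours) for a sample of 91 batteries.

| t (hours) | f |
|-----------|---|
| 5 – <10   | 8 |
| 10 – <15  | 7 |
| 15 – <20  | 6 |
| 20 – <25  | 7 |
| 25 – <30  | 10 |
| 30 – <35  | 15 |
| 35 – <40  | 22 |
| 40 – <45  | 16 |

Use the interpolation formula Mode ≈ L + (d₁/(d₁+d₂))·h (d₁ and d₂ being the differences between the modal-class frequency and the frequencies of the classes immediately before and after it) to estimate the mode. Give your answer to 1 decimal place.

37.7

Modal class: 35 – <40 (highest frequency 22).
d₁ = 22 − 15 = 7, d₂ = 22 − 16 = 6
Mode ≈ 35 + (7/(7+6)) × 5 = 35 + 2.6923 = 37.6923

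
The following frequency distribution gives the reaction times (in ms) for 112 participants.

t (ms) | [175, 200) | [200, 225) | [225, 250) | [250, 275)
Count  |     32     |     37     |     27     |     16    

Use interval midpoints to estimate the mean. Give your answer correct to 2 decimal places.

218.53

Midpoints: 187.5, 212.5, 237.5, 262.5
Σfm = 32×187.5 + 37×212.5 + 27×237.5 + 16×262.5 = 24475
n = Σf = 112
Mean = 24475 / 112 = 218.5268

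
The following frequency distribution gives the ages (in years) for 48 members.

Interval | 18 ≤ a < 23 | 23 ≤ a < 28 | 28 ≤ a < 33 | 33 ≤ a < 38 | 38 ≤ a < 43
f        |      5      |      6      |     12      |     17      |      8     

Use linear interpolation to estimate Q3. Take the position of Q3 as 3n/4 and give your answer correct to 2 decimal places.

Cumulative frequencies: 5, 11, 23, 40, 48
n = 48; position = 3n/4 = 36.
This falls in the class 33 ≤ a < 38: L = 33, F = 23, f = 17, h = 5.
Upper quartile ≈ 33 + ((36 − 23) / 17) × 5 = 36.8235

36.82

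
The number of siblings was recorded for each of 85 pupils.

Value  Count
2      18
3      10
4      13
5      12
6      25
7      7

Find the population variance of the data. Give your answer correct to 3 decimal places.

Values: 2, 3, 4, 5, 6, 7
n = 85, Σfx = 377, mean = 4.4353
Σfx² = 1913
Σf(x − x̄)² = Σfx² − (Σfx)²/n = 1913 − 377²/85 = 240.8941
Population variance = 240.8941 / 85 = 2.8340

2.834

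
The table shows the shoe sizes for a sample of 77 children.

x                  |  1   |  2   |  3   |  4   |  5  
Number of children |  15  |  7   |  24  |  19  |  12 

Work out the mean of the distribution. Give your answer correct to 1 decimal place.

Values: 1, 2, 3, 4, 5
Σfx = 15×1 + 7×2 + 24×3 + 19×4 + 12×5 = 237
n = Σf = 77
Mean = 237 / 77 = 3.0779

3.1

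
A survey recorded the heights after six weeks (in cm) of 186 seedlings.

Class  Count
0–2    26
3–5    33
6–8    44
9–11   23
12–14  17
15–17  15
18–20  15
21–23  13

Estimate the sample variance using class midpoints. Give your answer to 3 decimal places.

Midpoints: 1, 4, 7, 10, 13, 16, 19, 22
n = 186, Σfm = 1728, mean = 9.2903
Σfm² = 23430
Σf(m − x̄)² = Σfm² − (Σfm)²/n = 23430 − 1728²/186 = 7376.3226
Sample variance = 7376.3226 / 185 = 39.8720

39.872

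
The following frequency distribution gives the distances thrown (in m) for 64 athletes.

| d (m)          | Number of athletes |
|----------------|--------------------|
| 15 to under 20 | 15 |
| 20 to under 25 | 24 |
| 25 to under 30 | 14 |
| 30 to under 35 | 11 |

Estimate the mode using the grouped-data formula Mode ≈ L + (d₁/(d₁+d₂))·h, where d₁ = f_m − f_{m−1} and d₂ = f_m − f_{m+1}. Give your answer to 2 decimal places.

22.37

Modal class: 20 to under 25 (highest frequency 24).
d₁ = 24 − 15 = 9, d₂ = 24 − 14 = 10
Mode ≈ 20 + (9/(9+10)) × 5 = 20 + 2.3684 = 22.3684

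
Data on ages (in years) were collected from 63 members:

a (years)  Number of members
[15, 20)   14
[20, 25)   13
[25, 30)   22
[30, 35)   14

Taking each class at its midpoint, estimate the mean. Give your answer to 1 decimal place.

25.4

Midpoints: 17.5, 22.5, 27.5, 32.5
Σfm = 14×17.5 + 13×22.5 + 22×27.5 + 14×32.5 = 1597.5
n = Σf = 63
Mean = 1597.5 / 63 = 25.3571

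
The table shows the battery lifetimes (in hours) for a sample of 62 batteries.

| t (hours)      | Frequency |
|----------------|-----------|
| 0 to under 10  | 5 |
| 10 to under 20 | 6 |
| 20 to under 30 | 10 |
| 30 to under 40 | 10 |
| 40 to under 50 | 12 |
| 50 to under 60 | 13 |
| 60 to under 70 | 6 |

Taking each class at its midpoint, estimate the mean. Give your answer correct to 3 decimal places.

Midpoints: 5, 15, 25, 35, 45, 55, 65
Σfm = 5×5 + 6×15 + 10×25 + 10×35 + 12×45 + 13×55 + 6×65 = 2360
n = Σf = 62
Mean = 2360 / 62 = 38.0645

38.065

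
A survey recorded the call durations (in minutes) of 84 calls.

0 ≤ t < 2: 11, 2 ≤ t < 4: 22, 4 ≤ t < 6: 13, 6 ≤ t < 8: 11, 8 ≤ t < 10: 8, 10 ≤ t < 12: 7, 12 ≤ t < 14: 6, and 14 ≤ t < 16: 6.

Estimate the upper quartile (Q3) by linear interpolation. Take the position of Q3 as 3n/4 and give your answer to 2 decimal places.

Cumulative frequencies: 11, 33, 46, 57, 65, 72, 78, 84
n = 84; position = 3n/4 = 63.
This falls in the class 8 ≤ t < 10: L = 8, F = 57, f = 8, h = 2.
Upper quartile ≈ 8 + ((63 − 57) / 8) × 2 = 9.5000

9.50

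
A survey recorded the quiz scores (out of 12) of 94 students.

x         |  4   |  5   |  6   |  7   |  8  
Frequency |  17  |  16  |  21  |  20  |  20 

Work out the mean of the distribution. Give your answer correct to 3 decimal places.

6.106

Values: 4, 5, 6, 7, 8
Σfx = 17×4 + 16×5 + 21×6 + 20×7 + 20×8 = 574
n = Σf = 94
Mean = 574 / 94 = 6.1064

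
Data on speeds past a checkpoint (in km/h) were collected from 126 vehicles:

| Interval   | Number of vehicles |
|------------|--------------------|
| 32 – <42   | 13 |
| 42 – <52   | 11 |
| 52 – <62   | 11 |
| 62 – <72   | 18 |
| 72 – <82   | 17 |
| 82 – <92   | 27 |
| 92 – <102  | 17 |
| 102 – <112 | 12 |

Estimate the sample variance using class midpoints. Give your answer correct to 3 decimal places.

Midpoints: 37, 47, 57, 67, 77, 87, 97, 107
n = 126, Σfm = 9422, mean = 74.7778
Σfm² = 761134
Σf(m − x̄)² = Σfm² − (Σfm)²/n = 761134 − 9422²/126 = 56577.7778
Sample variance = 56577.7778 / 125 = 452.6222

452.622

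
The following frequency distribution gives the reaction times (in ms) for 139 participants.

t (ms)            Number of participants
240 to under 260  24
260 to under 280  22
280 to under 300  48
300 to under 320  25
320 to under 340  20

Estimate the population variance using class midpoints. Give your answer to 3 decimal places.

641.209

Midpoints: 250, 270, 290, 310, 330
n = 139, Σfm = 40210, mean = 289.2806
Σfm² = 11721100
Σf(m − x̄)² = Σfm² − (Σfm)²/n = 11721100 − 40210²/139 = 89128.0576
Population variance = 89128.0576 / 139 = 641.2090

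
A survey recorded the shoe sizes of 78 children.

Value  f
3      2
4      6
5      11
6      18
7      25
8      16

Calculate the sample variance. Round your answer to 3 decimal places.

Values: 3, 4, 5, 6, 7, 8
n = 78, Σfx = 496, mean = 6.3590
Σfx² = 3286
Σf(x − x̄)² = Σfx² − (Σfx)²/n = 3286 − 496²/78 = 131.9487
Sample variance = 131.9487 / 77 = 1.7136

1.714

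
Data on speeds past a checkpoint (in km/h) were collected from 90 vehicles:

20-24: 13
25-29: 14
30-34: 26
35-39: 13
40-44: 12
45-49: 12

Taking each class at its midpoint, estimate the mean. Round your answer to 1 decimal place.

33.8

Midpoints: 22, 27, 32, 37, 42, 47
Σfm = 13×22 + 14×27 + 26×32 + 13×37 + 12×42 + 12×47 = 3045
n = Σf = 90
Mean = 3045 / 90 = 33.8333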